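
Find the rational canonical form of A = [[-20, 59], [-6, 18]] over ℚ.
The invariant factors of A (the non-unit diagonal entries of the Smith normal form of xI - A over ℚ[x]) are x^2 + 2x - 6, each dividing the next. The characteristic polynomial is their product, x^2 + 2x - 6.

The rational canonical form is the block-diagonal matrix of companion matrices C(f_i):
R = [[0, 6], [1, -2]].

Note the characteristic polynomial does not split into linear factors over ℚ, so A has no Jordan form over ℚ; the rational canonical form exists over any field.

R = [[0, 6], [1, -2]]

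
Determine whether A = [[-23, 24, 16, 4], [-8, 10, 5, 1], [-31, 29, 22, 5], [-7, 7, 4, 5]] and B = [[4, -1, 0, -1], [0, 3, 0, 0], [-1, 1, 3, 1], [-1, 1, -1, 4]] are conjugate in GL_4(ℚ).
Both have characteristic polynomial (x - 4)^2(x - 3)^2, but the minimal polynomial of A is (x - 4)^2(x - 3)^2 while the minimal polynomial of B is (x - 4)^2(x - 3). The minimal polynomial is a similarity invariant, so A and B are not similar.

No.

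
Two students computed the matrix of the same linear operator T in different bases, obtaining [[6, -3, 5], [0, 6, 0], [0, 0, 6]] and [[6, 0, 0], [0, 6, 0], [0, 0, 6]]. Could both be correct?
Both have characteristic polynomial (x - 6)^3, but the minimal polynomial of A is (x - 6)^2 while the minimal polynomial of B is x - 6. The minimal polynomial is a similarity invariant, so A and B are not similar.

No.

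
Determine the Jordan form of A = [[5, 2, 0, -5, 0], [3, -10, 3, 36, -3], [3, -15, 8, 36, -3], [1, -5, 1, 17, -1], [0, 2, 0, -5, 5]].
The characteristic polynomial is det(xI - A) = (x - 5)^5, so the eigenvalues are 5 (algebraic multiplicity 5).

For λ = 5: rank(A - 5I) = 2, rank((A - 5I)^2) = 1, rank((A - 5I)^3) = 0. The eigenspace has dimension 5 - 2 = 3, so there are 3 Jordan blocks; the rank sequence gives block sizes [3, 1, 1].

Assembling the blocks gives the Jordan form J above.

J = [[5, 1, 0, 0, 0], [0, 5, 1, 0, 0], [0, 0, 5, 0, 0], [0, 0, 0, 5, 0], [0, 0, 0, 0, 5]]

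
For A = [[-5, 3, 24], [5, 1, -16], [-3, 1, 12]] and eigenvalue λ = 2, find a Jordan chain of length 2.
We seek v_1 ∈ ker((A - 2I)^2) \ ker(A - 2I), then set v_{i+1} = (A - 2I) v_i.

One such chain is v_1 = [[0, 1, 0]]^T, v_2 = [[3, -1, 1]]^T. Check: (A - 2I) v_2 = [[0, 0, 0]]^T = 0.

v_1 = [[0, 1, 0]]^T, v_2 = [[3, -1, 1]]^T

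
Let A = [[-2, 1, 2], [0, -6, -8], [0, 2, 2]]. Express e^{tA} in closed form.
A has Jordan form J = [[-2, 1, 0], [0, -2, 0], [0, 0, -2]] with A = PJP^{-1}, so e^{tA} = P e^{tJ} P^{-1}.

For a Jordan block J_k(λ), e^{tJ_k(λ)} = e^{λt} · (I + tN + t^2 N^2/2! + ... + t^{k-1} N^{k-1}/(k-1)!) where N is the nilpotent superdiagonal part.

Assembling the blocks and conjugating back gives the entries of e^{tA} as shown above.

e^{tA} = [[e^{-2*t}, t*e^{-2*t}, 2*t*e^{-2*t}], [0, (1 - 4*t)*e^{-2*t}, -8*t*e^{-2*t}], [0, 2*t*e^{-2*t}, (4*t + 1)*e^{-2*t}]]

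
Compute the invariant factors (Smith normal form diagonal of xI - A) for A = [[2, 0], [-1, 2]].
(x - 2)^2

The Jordan structure of A has elementary divisors (x - 2)^2. Arranging the block sizes at each eigenvalue in decreasing order and taking row products gives the invariant factors.

Invariant factors (smallest first, each dividing the next): (x - 2)^2.

Check: the last factor (x - 2)^2 is the minimal polynomial, and the product (x - 2)^2 is the characteristic polynomial.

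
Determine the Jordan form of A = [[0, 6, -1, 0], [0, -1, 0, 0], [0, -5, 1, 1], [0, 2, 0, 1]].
J = [[-1, 0, 0, 0], [0, 0, 0, 0], [0, 0, 1, 1], [0, 0, 0, 1]]

The characteristic polynomial is det(xI - A) = x(x - 1)^2(x + 1), so the eigenvalues are -1 (algebraic multiplicity 1), 0 (algebraic multiplicity 1), 1 (algebraic multiplicity 2).

For λ = -1: algebraic multiplicity 1 gives one 1×1 block.

For λ = 0: algebraic multiplicity 1 gives one 1×1 block.

For λ = 1: rank(A - I) = 3, rank((A - I)^2) = 2. The eigenspace has dimension 4 - 3 = 1, so there is 1 Jordan block; the rank sequence gives block sizes [2].

Assembling the blocks gives the Jordan form J above.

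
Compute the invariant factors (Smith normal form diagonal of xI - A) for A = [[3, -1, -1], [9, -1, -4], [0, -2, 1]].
x^2(x - 3)

The Jordan structure of A has elementary divisors x^2, (x - 3). Arranging the block sizes at each eigenvalue in decreasing order and taking row products gives the invariant factors.

Invariant factors (smallest first, each dividing the next): x^2(x - 3).

Check: the last factor x^2(x - 3) is the minimal polynomial, and the product x^2(x - 3) is the characteristic polynomial.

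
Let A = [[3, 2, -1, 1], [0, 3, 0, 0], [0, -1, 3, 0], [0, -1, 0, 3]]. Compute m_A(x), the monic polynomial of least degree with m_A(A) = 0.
m_A(x) = (x - 3)^2

The characteristic polynomial factors as (x - 3)^4. The minimal polynomial is ∏(x - λ)^{k_λ} where k_λ is the size of the largest Jordan block at λ.

For λ = 3: rank(A - 3I) = 2, and the largest Jordan block has size 2 (the smallest k with rank((A - 3I)^k) = rank((A - 3I)^(k+1))).

So m_A(x) = (x - 3)^2.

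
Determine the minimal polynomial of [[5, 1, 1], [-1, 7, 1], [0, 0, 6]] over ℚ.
m_A(x) = (x - 6)^2

The characteristic polynomial factors as (x - 6)^3. The minimal polynomial is ∏(x - λ)^{k_λ} where k_λ is the size of the largest Jordan block at λ.

For λ = 6: rank(A - 6I) = 1, and the largest Jordan block has size 2 (the smallest k with rank((A - 6I)^k) = rank((A - 6I)^(k+1))).

So m_A(x) = (x - 6)^2.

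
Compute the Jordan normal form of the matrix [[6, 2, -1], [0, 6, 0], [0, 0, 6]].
J = [[6, 1, 0], [0, 6, 0], [0, 0, 6]]

The characteristic polynomial is det(xI - A) = (x - 6)^3, so the eigenvalues are 6 (algebraic multiplicity 3).

For λ = 6: rank(A - 6I) = 1, rank((A - 6I)^2) = 0. The eigenspace has dimension 3 - 1 = 2, so there are 2 Jordan blocks; the rank sequence gives block sizes [2, 1].

Assembling the blocks gives the Jordan form J above.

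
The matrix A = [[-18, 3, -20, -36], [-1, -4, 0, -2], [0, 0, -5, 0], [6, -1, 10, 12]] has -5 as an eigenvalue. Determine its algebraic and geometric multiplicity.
The characteristic polynomial is x(x + 5)^3, so the factor x + 5 appears with exponent 3: the algebraic multiplicity is 3.

rank(A + 5I) = 2, so the eigenspace has dimension 4 - 2 = 2: the geometric multiplicity is 2.

Since 2 < 3, A is not diagonalizable.

algebraic multiplicity 3, geometric multiplicity 2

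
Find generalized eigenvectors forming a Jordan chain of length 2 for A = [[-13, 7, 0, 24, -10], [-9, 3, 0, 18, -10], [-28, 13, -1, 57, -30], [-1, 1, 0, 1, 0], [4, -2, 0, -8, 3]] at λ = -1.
We seek v_1 ∈ ker((A + I)^2) \ ker(A + I), then set v_{i+1} = (A + I) v_i.

One such chain is v_1 = [[2, 0, -2, 1, 0]]^T, v_2 = [[0, 0, 1, 0, 0]]^T. Check: (A + I) v_2 = [[0, 0, 0, 0, 0]]^T = 0.

v_1 = [[2, 0, -2, 1, 0]]^T, v_2 = [[0, 0, 1, 0, 0]]^T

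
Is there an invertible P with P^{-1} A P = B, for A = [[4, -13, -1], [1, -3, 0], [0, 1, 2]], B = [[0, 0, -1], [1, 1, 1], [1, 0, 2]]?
No.

Both have characteristic polynomial (x - 1)^3, but the minimal polynomial of A is (x - 1)^3 while the minimal polynomial of B is (x - 1)^2. The minimal polynomial is a similarity invariant, so A and B are not similar.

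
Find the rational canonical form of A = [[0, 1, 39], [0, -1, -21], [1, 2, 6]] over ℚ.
R = [[0, 0, 18], [1, 0, 3], [0, 1, 5]]

The invariant factors of A (the non-unit diagonal entries of the Smith normal form of xI - A over ℚ[x]) are (x - 6)(x^2 + x + 3), each dividing the next. The characteristic polynomial is their product, (x - 6)(x^2 + x + 3).

The rational canonical form is the block-diagonal matrix of companion matrices C(f_i):
R = [[0, 0, 18], [1, 0, 3], [0, 1, 5]].

Note the characteristic polynomial does not split into linear factors over ℚ, so A has no Jordan form over ℚ; the rational canonical form exists over any field.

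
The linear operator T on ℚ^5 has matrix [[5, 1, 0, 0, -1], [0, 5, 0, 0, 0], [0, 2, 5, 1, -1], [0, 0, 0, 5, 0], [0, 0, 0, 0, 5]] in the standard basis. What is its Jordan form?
J = [[5, 1, 0, 0, 0], [0, 5, 0, 0, 0], [0, 0, 5, 1, 0], [0, 0, 0, 5, 0], [0, 0, 0, 0, 5]]

The characteristic polynomial is det(xI - A) = (x - 5)^5, so the eigenvalues are 5 (algebraic multiplicity 5).

For λ = 5: rank(A - 5I) = 2, rank((A - 5I)^2) = 0. The eigenspace has dimension 5 - 2 = 3, so there are 3 Jordan blocks; the rank sequence gives block sizes [2, 2, 1].

Assembling the blocks gives the Jordan form J above.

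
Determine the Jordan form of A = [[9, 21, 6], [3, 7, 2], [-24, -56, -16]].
The characteristic polynomial is det(xI - A) = x^3, so the eigenvalues are 0 (algebraic multiplicity 3).

For λ = 0: rank(A) = 1, rank(A^2) = 0. The eigenspace has dimension 3 - 1 = 2, so there are 2 Jordan blocks; the rank sequence gives block sizes [2, 1].

Assembling the blocks gives the Jordan form J above.

J = [[0, 1, 0], [0, 0, 0], [0, 0, 0]]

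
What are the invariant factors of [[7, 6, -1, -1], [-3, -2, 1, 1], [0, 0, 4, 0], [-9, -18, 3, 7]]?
The Jordan structure of A has elementary divisors (x - 4)^2, (x - 4), (x - 4). Arranging the block sizes at each eigenvalue in decreasing order and taking row products gives the invariant factors.

Invariant factors (smallest first, each dividing the next): x - 4, x - 4, (x - 4)^2.

Check: the last factor (x - 4)^2 is the minimal polynomial, and the product (x - 4)^4 is the characteristic polynomial.

x - 4, x - 4, (x - 4)^2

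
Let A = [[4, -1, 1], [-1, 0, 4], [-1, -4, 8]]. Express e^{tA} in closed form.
A has Jordan form J = [[4, 1, 0], [0, 4, 1], [0, 0, 4]] with A = PJP^{-1}, so e^{tA} = P e^{tJ} P^{-1}.

For a Jordan block J_k(λ), e^{tJ_k(λ)} = e^{λt} · (I + tN + t^2 N^2/2! + ... + t^{k-1} N^{k-1}/(k-1)!) where N is the nilpotent superdiagonal part.

Assembling the blocks and conjugating back gives the entries of e^{tA} as shown above.

e^{tA} = [[e^{4*t}, -t*e^{4*t}, t*e^{4*t}], [-t*e^{4*t}, (t^2 - 8*t + 2)*e^{4*t}/2, t*(8 - t)*e^{4*t}/2], [-t*e^{4*t}, t*(t - 8)*e^{4*t}/2, (-t^2 + 8*t + 2)*e^{4*t}/2]]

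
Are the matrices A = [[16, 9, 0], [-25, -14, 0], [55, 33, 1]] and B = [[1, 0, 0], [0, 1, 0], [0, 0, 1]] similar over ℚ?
No.

Both have characteristic polynomial (x - 1)^3, but the minimal polynomial of A is (x - 1)^2 while the minimal polynomial of B is x - 1. The minimal polynomial is a similarity invariant, so A and B are not similar.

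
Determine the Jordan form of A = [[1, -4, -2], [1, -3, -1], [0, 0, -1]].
J = [[-1, 1, 0], [0, -1, 0], [0, 0, -1]]

The characteristic polynomial is det(xI - A) = (x + 1)^3, so the eigenvalues are -1 (algebraic multiplicity 3).

For λ = -1: rank(A + I) = 1, rank((A + I)^2) = 0. The eigenspace has dimension 3 - 1 = 2, so there are 2 Jordan blocks; the rank sequence gives block sizes [2, 1].

Assembling the blocks gives the Jordan form J above.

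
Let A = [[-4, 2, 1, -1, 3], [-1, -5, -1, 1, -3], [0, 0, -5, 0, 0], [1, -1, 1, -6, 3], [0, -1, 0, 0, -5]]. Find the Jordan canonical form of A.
The characteristic polynomial is det(xI - A) = (x + 5)^5, so the eigenvalues are -5 (algebraic multiplicity 5).

For λ = -5: rank(A + 5I) = 2, rank((A + 5I)^2) = 1, rank((A + 5I)^3) = 0. The eigenspace has dimension 5 - 2 = 3, so there are 3 Jordan blocks; the rank sequence gives block sizes [3, 1, 1].

Assembling the blocks gives the Jordan form J above.

J = [[-5, 1, 0, 0, 0], [0, -5, 1, 0, 0], [0, 0, -5, 0, 0], [0, 0, 0, -5, 0], [0, 0, 0, 0, -5]]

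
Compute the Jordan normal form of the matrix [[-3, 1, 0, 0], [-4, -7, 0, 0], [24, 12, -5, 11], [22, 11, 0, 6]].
J = [[-5, 1, 0, 0], [0, -5, 0, 0], [0, 0, -5, 0], [0, 0, 0, 6]]

The characteristic polynomial is det(xI - A) = (x - 6)(x + 5)^3, so the eigenvalues are -5 (algebraic multiplicity 3), 6 (algebraic multiplicity 1).

For λ = -5: rank(A + 5I) = 2, rank((A + 5I)^2) = 1. The eigenspace has dimension 4 - 2 = 2, so there are 2 Jordan blocks; the rank sequence gives block sizes [2, 1].

For λ = 6: algebraic multiplicity 1 gives one 1×1 block.

Assembling the blocks gives the Jordan form J above.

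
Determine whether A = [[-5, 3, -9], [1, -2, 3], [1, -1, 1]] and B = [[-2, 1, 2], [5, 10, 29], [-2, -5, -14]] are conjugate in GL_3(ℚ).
Two matrices over a field are similar if and only if they have the same invariant factors.

Both A and B have characteristic polynomial (x + 2)^3 and minimal polynomial (x + 2)^3. Computing further, both have invariant factors (x + 2)^3. Hence A and B are similar.

Yes.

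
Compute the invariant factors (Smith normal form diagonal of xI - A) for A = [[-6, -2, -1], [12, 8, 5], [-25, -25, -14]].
(x + 4)^3

The Jordan structure of A has elementary divisors (x + 4)^3. Arranging the block sizes at each eigenvalue in decreasing order and taking row products gives the invariant factors.

Invariant factors (smallest first, each dividing the next): (x + 4)^3.

Check: the last factor (x + 4)^3 is the minimal polynomial, and the product (x + 4)^3 is the characteristic polynomial.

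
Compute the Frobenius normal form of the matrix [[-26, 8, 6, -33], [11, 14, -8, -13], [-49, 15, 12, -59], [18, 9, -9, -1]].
R = [[0, 0, 0, -5], [1, 0, 0, -3], [0, 1, 0, 2], [0, 0, 1, -1]]

The invariant factors of A (the non-unit diagonal entries of the Smith normal form of xI - A over ℚ[x]) are (x + 1)(x^3 - 2x + 5), each dividing the next. The characteristic polynomial is their product, (x + 1)(x^3 - 2x + 5).

The rational canonical form is the block-diagonal matrix of companion matrices C(f_i):
R = [[0, 0, 0, -5], [1, 0, 0, -3], [0, 1, 0, 2], [0, 0, 1, -1]].

Note the characteristic polynomial does not split into linear factors over ℚ, so A has no Jordan form over ℚ; the rational canonical form exists over any field.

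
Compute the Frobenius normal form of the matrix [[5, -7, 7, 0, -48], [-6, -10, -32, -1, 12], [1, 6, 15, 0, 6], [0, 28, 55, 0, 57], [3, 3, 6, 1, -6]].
The invariant factors of A (the non-unit diagonal entries of the Smith normal form of xI - A over ℚ[x]) are (x - 3)(x - 1)(x^3 - 2x + 5), each dividing the next. The characteristic polynomial is their product, (x - 3)(x - 1)(x^3 - 2x + 5).

The rational canonical form is the block-diagonal matrix of companion matrices C(f_i):
R = [[0, 0, 0, 0, -15], [1, 0, 0, 0, 26], [0, 1, 0, 0, -13], [0, 0, 1, 0, -1], [0, 0, 0, 1, 4]].

Note the characteristic polynomial does not split into linear factors over ℚ, so A has no Jordan form over ℚ; the rational canonical form exists over any field.

R = [[0, 0, 0, 0, -15], [1, 0, 0, 0, 26], [0, 1, 0, 0, -13], [0, 0, 1, 0, -1], [0, 0, 0, 1, 4]]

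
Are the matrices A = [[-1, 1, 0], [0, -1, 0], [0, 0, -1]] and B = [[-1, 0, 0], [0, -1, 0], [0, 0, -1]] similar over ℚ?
No.

Both have characteristic polynomial (x + 1)^3, but the minimal polynomial of A is (x + 1)^2 while the minimal polynomial of B is x + 1. The minimal polynomial is a similarity invariant, so A and B are not similar.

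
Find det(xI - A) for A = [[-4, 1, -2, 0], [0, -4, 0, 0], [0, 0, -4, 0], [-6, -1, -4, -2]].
χ_A(x) = (x + 2)(x + 4)^3

xI - A = [[x + 4, -1, 2, 0], [0, x + 4, 0, 0], [0, 0, x + 4, 0], [6, 1, 4, x + 2]].

Expanding det(xI - A) along the first row:
det(xI - A) = + (x + 4)·det([[x + 4, 0, 0], [0, x + 4, 0], [1, 4, x + 2]]) - (-1)·det([[0, 0, 0], [0, x + 4, 0], [6, 4, x + 2]]) + (2)·det([[0, x + 4, 0], [0, 0, 0], [6, 1, x + 2]]) - (0)·det([[0, x + 4, 0], [0, 0, x + 4], [6, 1, 4]]).

Evaluating gives χ_A(x) = x^4 + 14x^3 + 72x^2 + 160x + 128 = (x + 2)(x + 4)^3.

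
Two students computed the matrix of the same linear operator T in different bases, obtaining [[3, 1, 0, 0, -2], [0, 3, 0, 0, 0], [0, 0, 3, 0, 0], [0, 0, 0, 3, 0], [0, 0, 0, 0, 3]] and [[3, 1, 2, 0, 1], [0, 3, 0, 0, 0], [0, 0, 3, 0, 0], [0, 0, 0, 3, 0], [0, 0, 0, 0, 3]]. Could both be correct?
Yes.

Two matrices over a field are similar if and only if they have the same invariant factors.

Both A and B have characteristic polynomial (x - 3)^5 and minimal polynomial (x - 3)^2. Computing further, both have invariant factors x - 3, x - 3, x - 3, (x - 3)^2. Hence A and B are similar.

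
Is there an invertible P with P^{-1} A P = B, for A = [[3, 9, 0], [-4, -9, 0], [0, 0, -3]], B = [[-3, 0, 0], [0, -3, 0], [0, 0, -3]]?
Both have characteristic polynomial (x + 3)^3, but the minimal polynomial of A is (x + 3)^2 while the minimal polynomial of B is x + 3. The minimal polynomial is a similarity invariant, so A and B are not similar.

No.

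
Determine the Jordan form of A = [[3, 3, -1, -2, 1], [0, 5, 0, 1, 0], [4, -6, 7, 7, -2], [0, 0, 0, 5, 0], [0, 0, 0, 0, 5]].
J = [[5, 1, 0, 0, 0], [0, 5, 0, 0, 0], [0, 0, 5, 1, 0], [0, 0, 0, 5, 0], [0, 0, 0, 0, 5]]

The characteristic polynomial is det(xI - A) = (x - 5)^5, so the eigenvalues are 5 (algebraic multiplicity 5).

For λ = 5: rank(A - 5I) = 2, rank((A - 5I)^2) = 0. The eigenspace has dimension 5 - 2 = 3, so there are 3 Jordan blocks; the rank sequence gives block sizes [2, 2, 1].

Assembling the blocks gives the Jordan form J above.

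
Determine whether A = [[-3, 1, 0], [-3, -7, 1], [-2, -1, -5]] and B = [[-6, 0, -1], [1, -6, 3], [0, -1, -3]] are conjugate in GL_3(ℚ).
Two matrices over a field are similar if and only if they have the same invariant factors.

Both A and B have characteristic polynomial (x + 5)^3 and minimal polynomial (x + 5)^3. Computing further, both have invariant factors (x + 5)^3. Hence A and B are similar.

Yes.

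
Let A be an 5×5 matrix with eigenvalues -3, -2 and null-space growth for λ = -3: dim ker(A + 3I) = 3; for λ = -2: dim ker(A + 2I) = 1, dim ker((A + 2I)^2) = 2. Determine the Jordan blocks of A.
λ = -3: successive nullity increments [3] count blocks of size ≥ k; block sizes are [1, 1, 1].
λ = -2: successive nullity increments [1, 1] count blocks of size ≥ k; block sizes are [2].

Jordan blocks: (-3, 1), (-3, 1), (-3, 1), (-2, 2)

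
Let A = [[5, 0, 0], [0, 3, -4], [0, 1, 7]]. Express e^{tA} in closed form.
e^{tA} = [[e^{5*t}, 0, 0], [0, (1 - 2*t)*e^{5*t}, -4*t*e^{5*t}], [0, t*e^{5*t}, (2*t + 1)*e^{5*t}]]

A has Jordan form J = [[5, 1, 0], [0, 5, 0], [0, 0, 5]] with A = PJP^{-1}, so e^{tA} = P e^{tJ} P^{-1}.

For a Jordan block J_k(λ), e^{tJ_k(λ)} = e^{λt} · (I + tN + t^2 N^2/2! + ... + t^{k-1} N^{k-1}/(k-1)!) where N is the nilpotent superdiagonal part.

Assembling the blocks and conjugating back gives the entries of e^{tA} as shown above.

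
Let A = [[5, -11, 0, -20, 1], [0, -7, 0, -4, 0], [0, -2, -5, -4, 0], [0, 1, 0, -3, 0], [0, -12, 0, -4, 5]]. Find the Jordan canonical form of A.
The characteristic polynomial is det(xI - A) = (x - 5)^2(x + 5)^3, so the eigenvalues are -5 (algebraic multiplicity 3), 5 (algebraic multiplicity 2).

For λ = -5: rank(A + 5I) = 3, rank((A + 5I)^2) = 2. The eigenspace has dimension 5 - 3 = 2, so there are 2 Jordan blocks; the rank sequence gives block sizes [2, 1].

For λ = 5: rank(A - 5I) = 4, rank((A - 5I)^2) = 3. The eigenspace has dimension 5 - 4 = 1, so there is 1 Jordan block; the rank sequence gives block sizes [2].

Assembling the blocks gives the Jordan form J above.

J = [[-5, 1, 0, 0, 0], [0, -5, 0, 0, 0], [0, 0, -5, 0, 0], [0, 0, 0, 5, 1], [0, 0, 0, 0, 5]]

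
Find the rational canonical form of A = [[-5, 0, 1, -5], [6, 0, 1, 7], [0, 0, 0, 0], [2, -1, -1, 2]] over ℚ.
The invariant factors of A (the non-unit diagonal entries of the Smith normal form of xI - A over ℚ[x]) are x(x + 1)(x^2 + 2x + 5), each dividing the next. The characteristic polynomial is their product, x(x + 1)(x^2 + 2x + 5).

The rational canonical form is the block-diagonal matrix of companion matrices C(f_i):
R = [[0, 0, 0, 0], [1, 0, 0, -5], [0, 1, 0, -7], [0, 0, 1, -3]].

Note the characteristic polynomial does not split into linear factors over ℚ, so A has no Jordan form over ℚ; the rational canonical form exists over any field.

R = [[0, 0, 0, 0], [1, 0, 0, -5], [0, 1, 0, -7], [0, 0, 1, -3]]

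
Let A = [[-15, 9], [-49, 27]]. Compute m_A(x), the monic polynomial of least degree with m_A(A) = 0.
m_A(x) = (x - 6)^2

The characteristic polynomial factors as (x - 6)^2. The minimal polynomial is ∏(x - λ)^{k_λ} where k_λ is the size of the largest Jordan block at λ.

For λ = 6: rank(A - 6I) = 1, and the largest Jordan block has size 2 (the smallest k with rank((A - 6I)^k) = rank((A - 6I)^(k+1))).

So m_A(x) = (x - 6)^2.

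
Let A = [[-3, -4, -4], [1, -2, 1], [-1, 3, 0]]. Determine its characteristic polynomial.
xI - A = [[x + 3, 4, 4], [-1, x + 2, -1], [1, -3, x]].

Expanding det(xI - A) along the first row:
det(xI - A) = + (x + 3)·det([[x + 2, -1], [-3, x]]) - (4)·det([[-1, -1], [1, x]]) + (4)·det([[-1, x + 2], [1, -3]]).

Evaluating gives χ_A(x) = x^3 + 5x^2 + 3x - 9 = (x - 1)(x + 3)^2.

χ_A(x) = (x - 1)(x + 3)^2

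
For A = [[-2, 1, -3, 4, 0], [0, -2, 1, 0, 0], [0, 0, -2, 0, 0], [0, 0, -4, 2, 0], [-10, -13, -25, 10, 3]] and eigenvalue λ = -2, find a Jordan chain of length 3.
v_1 = [[1, -2, 1, 1, 0]]^T, v_2 = [[-1, 1, 0, 0, 1]]^T, v_3 = [[1, 0, 0, 0, 2]]^T

We seek v_1 ∈ ker((A + 2I)^3) \ ker((A + 2I)^2), then set v_{i+1} = (A + 2I) v_i.

One such chain is v_1 = [[1, -2, 1, 1, 0]]^T, v_2 = [[-1, 1, 0, 0, 1]]^T, v_3 = [[1, 0, 0, 0, 2]]^T. Check: (A + 2I) v_3 = [[0, 0, 0, 0, 0]]^T = 0.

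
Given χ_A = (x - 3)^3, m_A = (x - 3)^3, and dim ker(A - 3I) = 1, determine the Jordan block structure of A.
Jordan blocks: (3, 3)

λ = 3: algebraic multiplicity 3 (exponent in χ_A), largest block size 3 (exponent in m_A), 1 block (geometric multiplicity). This forces block sizes [3].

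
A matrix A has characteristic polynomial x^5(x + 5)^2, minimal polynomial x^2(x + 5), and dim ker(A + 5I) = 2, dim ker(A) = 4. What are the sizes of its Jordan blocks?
λ = -5: algebraic multiplicity 2 (exponent in χ_A), largest block size 1 (exponent in m_A), 2 blocks (geometric multiplicity). These force block sizes [1, 1].
λ = 0: algebraic multiplicity 5 (exponent in χ_A), largest block size 2 (exponent in m_A), 4 blocks (geometric multiplicity). These force block sizes [2, 1, 1, 1].

Jordan blocks: (-5, 1), (-5, 1), (0, 2), (0, 1), (0, 1), (0, 1)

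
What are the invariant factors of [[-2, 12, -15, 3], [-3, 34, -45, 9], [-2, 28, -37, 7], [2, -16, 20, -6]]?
The Jordan structure of A has elementary divisors (x + 5), (x + 2)^2, (x + 2). Arranging the block sizes at each eigenvalue in decreasing order and taking row products gives the invariant factors.

Invariant factors (smallest first, each dividing the next): x + 2, (x + 2)^2(x + 5).

Check: the last factor (x + 2)^2(x + 5) is the minimal polynomial, and the product (x + 2)^3(x + 5) is the characteristic polynomial.

x + 2, (x + 2)^2(x + 5)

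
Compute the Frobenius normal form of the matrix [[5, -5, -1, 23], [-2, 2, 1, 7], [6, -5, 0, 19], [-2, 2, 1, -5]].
R = [[3, 0, 0, 0], [0, 0, 0, 12], [0, 1, 0, 8], [0, 0, 1, -1]]

The invariant factors of A (the non-unit diagonal entries of the Smith normal form of xI - A over ℚ[x]) are x - 3, (x - 3)(x + 2)^2, each dividing the next. The characteristic polynomial is their product, (x - 3)^2(x + 2)^2.

The rational canonical form is the block-diagonal matrix of companion matrices C(f_i):
R = [[3, 0, 0, 0], [0, 0, 0, 12], [0, 1, 0, 8], [0, 0, 1, -1]].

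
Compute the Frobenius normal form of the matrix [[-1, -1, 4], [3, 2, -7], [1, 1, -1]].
The invariant factors of A (the non-unit diagonal entries of the Smith normal form of xI - A over ℚ[x]) are x^3 + 3x - 3, each dividing the next. The characteristic polynomial is their product, x^3 + 3x - 3.

The rational canonical form is the block-diagonal matrix of companion matrices C(f_i):
R = [[0, 0, 3], [1, 0, -3], [0, 1, 0]].

Note the characteristic polynomial does not split into linear factors over ℚ, so A has no Jordan form over ℚ; the rational canonical form exists over any field.

R = [[0, 0, 3], [1, 0, -3], [0, 1, 0]]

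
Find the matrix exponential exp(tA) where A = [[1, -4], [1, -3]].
e^{tA} = [[(2*t + 1)*e^{-t}, -4*t*e^{-t}], [t*e^{-t}, (1 - 2*t)*e^{-t}]]

A has Jordan form J = [[-1, 1], [0, -1]] with A = PJP^{-1}, so e^{tA} = P e^{tJ} P^{-1}.

For a Jordan block J_k(λ), e^{tJ_k(λ)} = e^{λt} · (I + tN + t^2 N^2/2! + ... + t^{k-1} N^{k-1}/(k-1)!) where N is the nilpotent superdiagonal part.

Assembling the blocks and conjugating back gives the entries of e^{tA} as shown above.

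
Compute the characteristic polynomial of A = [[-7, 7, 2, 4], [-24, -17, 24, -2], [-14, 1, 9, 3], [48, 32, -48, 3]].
xI - A = [[x + 7, -7, -2, -4], [24, x + 17, -24, 2], [14, -1, x - 9, -3], [-48, -32, 48, x - 3]].

Expanding det(xI - A) along the first row:
det(xI - A) = + (x + 7)·det([[x + 17, -24, 2], [-1, x - 9, -3], [-32, 48, x - 3]]) - (-7)·det([[24, -24, 2], [14, x - 9, -3], [-48, 48, x - 3]]) + (-2)·det([[24, x + 17, 2], [14, -1, -3], [-48, -32, x - 3]]) - (-4)·det([[24, x + 17, -24], [14, -1, x - 9], [-48, -32, 48]]).

Evaluating gives χ_A(x) = x^4 + 12x^3 + 46x^2 + 60x + 25 = (x + 1)^2(x + 5)^2.

χ_A(x) = (x + 1)^2(x + 5)^2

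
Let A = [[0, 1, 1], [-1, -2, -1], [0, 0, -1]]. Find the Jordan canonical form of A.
The characteristic polynomial is det(xI - A) = (x + 1)^3, so the eigenvalues are -1 (algebraic multiplicity 3).

For λ = -1: rank(A + I) = 1, rank((A + I)^2) = 0. The eigenspace has dimension 3 - 1 = 2, so there are 2 Jordan blocks; the rank sequence gives block sizes [2, 1].

Assembling the blocks gives the Jordan form J above.

J = [[-1, 1, 0], [0, -1, 0], [0, 0, -1]]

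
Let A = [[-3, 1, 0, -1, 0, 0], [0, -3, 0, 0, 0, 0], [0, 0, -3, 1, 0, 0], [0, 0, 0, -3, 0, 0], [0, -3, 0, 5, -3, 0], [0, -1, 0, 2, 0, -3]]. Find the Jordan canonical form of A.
The characteristic polynomial is det(xI - A) = (x + 3)^6, so the eigenvalues are -3 (algebraic multiplicity 6).

For λ = -3: rank(A + 3I) = 2, rank((A + 3I)^2) = 0. The eigenspace has dimension 6 - 2 = 4, so there are 4 Jordan blocks; the rank sequence gives block sizes [2, 2, 1, 1].

Assembling the blocks gives the Jordan form J above.

J = [[-3, 1, 0, 0, 0, 0], [0, -3, 0, 0, 0, 0], [0, 0, -3, 1, 0, 0], [0, 0, 0, -3, 0, 0], [0, 0, 0, 0, -3, 0], [0, 0, 0, 0, 0, -3]]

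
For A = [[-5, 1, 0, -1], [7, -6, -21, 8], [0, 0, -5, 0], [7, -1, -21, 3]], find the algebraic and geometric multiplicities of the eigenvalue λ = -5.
algebraic multiplicity 3, geometric multiplicity 2

The characteristic polynomial is (x - 2)(x + 5)^3, so the factor x + 5 appears with exponent 3: the algebraic multiplicity is 3.

rank(A + 5I) = 2, so the eigenspace has dimension 4 - 2 = 2: the geometric multiplicity is 2.

Since 2 < 3, A is not diagonalizable.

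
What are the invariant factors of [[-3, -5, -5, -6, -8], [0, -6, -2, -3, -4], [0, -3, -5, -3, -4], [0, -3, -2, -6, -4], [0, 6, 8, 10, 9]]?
(x + 3)^2, (x - 1)(x + 3)^2

The Jordan structure of A has elementary divisors (x + 3)^2, (x + 3)^2, (x - 1). Arranging the block sizes at each eigenvalue in decreasing order and taking row products gives the invariant factors.

Invariant factors (smallest first, each dividing the next): (x + 3)^2, (x - 1)(x + 3)^2.

Check: the last factor (x - 1)(x + 3)^2 is the minimal polynomial, and the product (x - 1)(x + 3)^4 is the characteristic polynomial.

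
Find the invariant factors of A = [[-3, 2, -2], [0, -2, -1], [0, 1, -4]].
The Jordan structure of A has elementary divisors (x + 3)^2, (x + 3). Arranging the block sizes at each eigenvalue in decreasing order and taking row products gives the invariant factors.

Invariant factors (smallest first, each dividing the next): x + 3, (x + 3)^2.

Check: the last factor (x + 3)^2 is the minimal polynomial, and the product (x + 3)^3 is the characteristic polynomial.

x + 3, (x + 3)^2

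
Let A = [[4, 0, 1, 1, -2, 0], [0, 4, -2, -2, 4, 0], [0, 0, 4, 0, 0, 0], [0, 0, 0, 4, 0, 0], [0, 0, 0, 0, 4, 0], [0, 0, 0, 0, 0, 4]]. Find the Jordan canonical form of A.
The characteristic polynomial is det(xI - A) = (x - 4)^6, so the eigenvalues are 4 (algebraic multiplicity 6).

For λ = 4: rank(A - 4I) = 1, rank((A - 4I)^2) = 0. The eigenspace has dimension 6 - 1 = 5, so there are 5 Jordan blocks; the rank sequence gives block sizes [2, 1, 1, 1, 1].

Assembling the blocks gives the Jordan form J above.

J = [[4, 1, 0, 0, 0, 0], [0, 4, 0, 0, 0, 0], [0, 0, 4, 0, 0, 0], [0, 0, 0, 4, 0, 0], [0, 0, 0, 0, 4, 0], [0, 0, 0, 0, 0, 4]]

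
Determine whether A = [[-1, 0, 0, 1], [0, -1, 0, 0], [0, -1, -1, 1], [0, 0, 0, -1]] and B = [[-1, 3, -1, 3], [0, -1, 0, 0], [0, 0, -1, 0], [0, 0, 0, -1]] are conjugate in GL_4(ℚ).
No.

Both have characteristic polynomial (x + 1)^4 and minimal polynomial (x + 1)^2. But rank(A + I) = 2 for A while rank(B + I) = 1 for B, so the number of Jordan blocks at λ = -1 differs. A and B are not similar.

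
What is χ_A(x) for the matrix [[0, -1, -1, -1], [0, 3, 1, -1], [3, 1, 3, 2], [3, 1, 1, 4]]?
χ_A(x) = (x - 3)^2(x - 2)^2

xI - A = [[x, 1, 1, 1], [0, x - 3, -1, 1], [-3, -1, x - 3, -2], [-3, -1, -1, x - 4]].

Expanding det(xI - A) along the first row:
det(xI - A) = + (x)·det([[x - 3, -1, 1], [-1, x - 3, -2], [-1, -1, x - 4]]) - (1)·det([[0, -1, 1], [-3, x - 3, -2], [-3, -1, x - 4]]) + (1)·det([[0, x - 3, 1], [-3, -1, -2], [-3, -1, x - 4]]) - (1)·det([[0, x - 3, -1], [-3, -1, x - 3], [-3, -1, -1]]).

Evaluating gives χ_A(x) = x^4 - 10x^3 + 37x^2 - 60x + 36 = (x - 3)^2(x - 2)^2.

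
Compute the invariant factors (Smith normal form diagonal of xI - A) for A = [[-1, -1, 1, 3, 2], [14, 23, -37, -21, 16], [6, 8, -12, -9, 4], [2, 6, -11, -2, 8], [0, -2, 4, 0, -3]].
The Jordan structure of A has elementary divisors (x - 1)^3, (x - 1), (x - 1). Arranging the block sizes at each eigenvalue in decreasing order and taking row products gives the invariant factors.

Invariant factors (smallest first, each dividing the next): x - 1, x - 1, (x - 1)^3.

Check: the last factor (x - 1)^3 is the minimal polynomial, and the product (x - 1)^5 is the characteristic polynomial.

x - 1, x - 1, (x - 1)^3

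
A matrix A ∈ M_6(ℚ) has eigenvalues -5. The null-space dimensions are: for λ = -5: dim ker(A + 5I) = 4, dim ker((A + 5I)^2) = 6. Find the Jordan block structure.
λ = -5: successive nullity increments [4, 2] count blocks of size ≥ k; block sizes are [2, 2, 1, 1].

Jordan blocks: (-5, 2), (-5, 2), (-5, 1), (-5, 1)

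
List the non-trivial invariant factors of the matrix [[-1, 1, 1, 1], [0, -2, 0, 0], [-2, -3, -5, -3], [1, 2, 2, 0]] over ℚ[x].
x + 2, (x + 2)^3

The Jordan structure of A has elementary divisors (x + 2)^3, (x + 2). Arranging the block sizes at each eigenvalue in decreasing order and taking row products gives the invariant factors.

Invariant factors (smallest first, each dividing the next): x + 2, (x + 2)^3.

Check: the last factor (x + 2)^3 is the minimal polynomial, and the product (x + 2)^4 is the characteristic polynomial.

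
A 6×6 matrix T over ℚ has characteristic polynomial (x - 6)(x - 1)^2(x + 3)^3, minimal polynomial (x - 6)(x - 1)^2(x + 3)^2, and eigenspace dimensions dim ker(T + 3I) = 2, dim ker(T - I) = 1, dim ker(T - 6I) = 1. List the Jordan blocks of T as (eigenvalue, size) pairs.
Jordan blocks: (-3, 2), (-3, 1), (1, 2), (6, 1)

λ = -3: algebraic multiplicity 3 (exponent in χ_T), largest block size 2 (exponent in m_T), 2 blocks (geometric multiplicity). These force block sizes [2, 1].
λ = 1: algebraic multiplicity 2 (exponent in χ_T), largest block size 2 (exponent in m_T), 1 block (geometric multiplicity). This forces block sizes [2].
λ = 6: algebraic multiplicity 1 (exponent in χ_T), largest block size 1 (exponent in m_T), 1 block (geometric multiplicity). This forces block sizes [1].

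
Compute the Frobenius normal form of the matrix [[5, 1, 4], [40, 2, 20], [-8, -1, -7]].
R = [[-3, 0, 0], [0, 0, 18], [0, 1, 3]]

The invariant factors of A (the non-unit diagonal entries of the Smith normal form of xI - A over ℚ[x]) are x + 3, (x - 6)(x + 3), each dividing the next. The characteristic polynomial is their product, (x - 6)(x + 3)^2.

The rational canonical form is the block-diagonal matrix of companion matrices C(f_i):
R = [[-3, 0, 0], [0, 0, 18], [0, 1, 3]].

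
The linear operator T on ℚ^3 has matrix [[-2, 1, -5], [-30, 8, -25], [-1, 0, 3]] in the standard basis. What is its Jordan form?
J = [[3, 1, 0], [0, 3, 1], [0, 0, 3]]

The characteristic polynomial is det(xI - A) = (x - 3)^3, so the eigenvalues are 3 (algebraic multiplicity 3).

For λ = 3: rank(A - 3I) = 2, rank((A - 3I)^2) = 1, rank((A - 3I)^3) = 0. The eigenspace has dimension 3 - 2 = 1, so there is 1 Jordan block; the rank sequence gives block sizes [3].

Assembling the blocks gives the Jordan form J above.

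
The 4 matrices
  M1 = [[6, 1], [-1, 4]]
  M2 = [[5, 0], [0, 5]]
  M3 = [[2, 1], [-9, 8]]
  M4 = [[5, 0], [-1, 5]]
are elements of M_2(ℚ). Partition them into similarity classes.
2 classes: {M1, M3, M4}, {M2}

Characteristic polynomials: χ_{M1} = (x - 5)^2, χ_{M2} = (x - 5)^2, χ_{M3} = (x - 5)^2, χ_{M4} = (x - 5)^2.

{M1, M3, M4}: invariant factors (x - 5)^2.

{M2}: invariant factors x - 5, x - 5.

Matrices are similar if and only if their invariant-factor lists agree; the partition into similarity classes is {M1, M3, M4}, {M2}.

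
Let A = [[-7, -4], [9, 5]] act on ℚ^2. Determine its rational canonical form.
R = [[0, -1], [1, -2]]

The invariant factors of A (the non-unit diagonal entries of the Smith normal form of xI - A over ℚ[x]) are (x + 1)^2, each dividing the next. The characteristic polynomial is their product, (x + 1)^2.

The rational canonical form is the block-diagonal matrix of companion matrices C(f_i):
R = [[0, -1], [1, -2]].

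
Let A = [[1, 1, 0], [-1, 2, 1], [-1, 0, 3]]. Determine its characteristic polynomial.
χ_A(x) = (x - 2)^3

xI - A = [[x - 1, -1, 0], [1, x - 2, -1], [1, 0, x - 3]].

Expanding det(xI - A) along the first row:
det(xI - A) = + (x - 1)·det([[x - 2, -1], [0, x - 3]]) - (-1)·det([[1, -1], [1, x - 3]]) + (0)·det([[1, x - 2], [1, 0]]).

Evaluating gives χ_A(x) = x^3 - 6x^2 + 12x - 8 = (x - 2)^3.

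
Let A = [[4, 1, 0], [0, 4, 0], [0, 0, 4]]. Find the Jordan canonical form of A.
J = [[4, 1, 0], [0, 4, 0], [0, 0, 4]]

The characteristic polynomial is det(xI - A) = (x - 4)^3, so the eigenvalues are 4 (algebraic multiplicity 3).

For λ = 4: rank(A - 4I) = 1, rank((A - 4I)^2) = 0. The eigenspace has dimension 3 - 1 = 2, so there are 2 Jordan blocks; the rank sequence gives block sizes [2, 1].

Assembling the blocks gives the Jordan form J above.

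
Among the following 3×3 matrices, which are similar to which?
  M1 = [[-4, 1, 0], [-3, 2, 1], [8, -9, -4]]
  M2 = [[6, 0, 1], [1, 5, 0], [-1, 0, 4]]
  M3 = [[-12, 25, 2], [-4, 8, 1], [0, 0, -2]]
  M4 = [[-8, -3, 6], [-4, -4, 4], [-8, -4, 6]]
3 classes: {M1, M3}, {M2}, {M4}

Characteristic polynomials: χ_{M1} = (x + 2)^3, χ_{M2} = (x - 5)^3, χ_{M3} = (x + 2)^3, χ_{M4} = (x + 2)^3.

{M1, M3}: invariant factors (x + 2)^3.

{M2}: invariant factors (x - 5)^3.

{M4}: invariant factors x + 2, (x + 2)^2.

Matrices are similar if and only if their invariant-factor lists agree; the partition into similarity classes is {M1, M3}, {M2}, {M4}.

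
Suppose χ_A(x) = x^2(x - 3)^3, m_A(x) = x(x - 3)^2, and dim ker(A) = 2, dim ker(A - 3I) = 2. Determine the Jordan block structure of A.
λ = 0: algebraic multiplicity 2 (exponent in χ_A), largest block size 1 (exponent in m_A), 2 blocks (geometric multiplicity). These force block sizes [1, 1].
λ = 3: algebraic multiplicity 3 (exponent in χ_A), largest block size 2 (exponent in m_A), 2 blocks (geometric multiplicity). These force block sizes [2, 1].

Jordan blocks: (0, 1), (0, 1), (3, 2), (3, 1)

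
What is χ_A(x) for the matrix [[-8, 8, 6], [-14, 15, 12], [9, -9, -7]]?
xI - A = [[x + 8, -8, -6], [14, x - 15, -12], [-9, 9, x + 7]].

Expanding det(xI - A) along the first row:
det(xI - A) = + (x + 8)·det([[x - 15, -12], [9, x + 7]]) - (-8)·det([[14, -12], [-9, x + 7]]) + (-6)·det([[14, x - 15], [-9, 9]]).

Evaluating gives χ_A(x) = x^3 - 3x - 2 = (x - 2)(x + 1)^2.

χ_A(x) = (x - 2)(x + 1)^2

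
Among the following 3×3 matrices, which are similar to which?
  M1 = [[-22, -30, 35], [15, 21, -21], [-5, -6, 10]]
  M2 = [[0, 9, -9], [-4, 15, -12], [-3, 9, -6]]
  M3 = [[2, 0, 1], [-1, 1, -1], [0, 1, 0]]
Characteristic polynomials: χ_{M1} = (x - 3)^3, χ_{M2} = (x - 3)^3, χ_{M3} = (x - 1)^3.

{M1, M2}: invariant factors x - 3, (x - 3)^2.

{M3}: invariant factors (x - 1)^3.

Matrices are similar if and only if their invariant-factor lists agree; the partition into similarity classes is {M1, M2}, {M3}.

2 classes: {M1, M2}, {M3}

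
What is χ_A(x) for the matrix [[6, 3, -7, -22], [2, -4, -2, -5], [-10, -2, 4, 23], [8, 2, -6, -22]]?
χ_A(x) = (x + 4)^4

xI - A = [[x - 6, -3, 7, 22], [-2, x + 4, 2, 5], [10, 2, x - 4, -23], [-8, -2, 6, x + 22]].

Expanding det(xI - A) along the first row:
det(xI - A) = + (x - 6)·det([[x + 4, 2, 5], [2, x - 4, -23], [-2, 6, x + 22]]) - (-3)·det([[-2, 2, 5], [10, x - 4, -23], [-8, 6, x + 22]]) + (7)·det([[-2, x + 4, 5], [10, 2, -23], [-8, -2, x + 22]]) - (22)·det([[-2, x + 4, 2], [10, 2, x - 4], [-8, -2, 6]]).

Evaluating gives χ_A(x) = x^4 + 16x^3 + 96x^2 + 256x + 256 = (x + 4)^4.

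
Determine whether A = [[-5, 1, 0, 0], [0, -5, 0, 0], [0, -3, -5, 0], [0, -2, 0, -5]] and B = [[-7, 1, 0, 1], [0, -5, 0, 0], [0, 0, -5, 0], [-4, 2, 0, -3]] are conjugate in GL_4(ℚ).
Yes.

Two matrices over a field are similar if and only if they have the same invariant factors.

Both A and B have characteristic polynomial (x + 5)^4 and minimal polynomial (x + 5)^2. Computing further, both have invariant factors x + 5, x + 5, (x + 5)^2. Hence A and B are similar.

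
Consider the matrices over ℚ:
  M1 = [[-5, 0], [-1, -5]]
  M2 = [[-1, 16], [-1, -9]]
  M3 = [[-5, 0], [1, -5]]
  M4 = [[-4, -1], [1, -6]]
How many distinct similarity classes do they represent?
1 class: {M1, M2, M3, M4}

Characteristic polynomials: χ_{M1} = (x + 5)^2, χ_{M2} = (x + 5)^2, χ_{M3} = (x + 5)^2, χ_{M4} = (x + 5)^2.

{M1, M2, M3, M4}: invariant factors (x + 5)^2.

Matrices are similar if and only if their invariant-factor lists agree; the partition into similarity classes is {M1, M2, M3, M4}.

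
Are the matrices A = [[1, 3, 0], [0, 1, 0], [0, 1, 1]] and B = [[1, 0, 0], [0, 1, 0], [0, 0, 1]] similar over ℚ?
Both have characteristic polynomial (x - 1)^3, but the minimal polynomial of A is (x - 1)^2 while the minimal polynomial of B is x - 1. The minimal polynomial is a similarity invariant, so A and B are not similar.

No.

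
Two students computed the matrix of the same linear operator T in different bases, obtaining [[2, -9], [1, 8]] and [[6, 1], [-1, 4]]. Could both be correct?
Yes.

Two matrices over a field are similar if and only if they have the same invariant factors.

Both A and B have characteristic polynomial (x - 5)^2 and minimal polynomial (x - 5)^2. Computing further, both have invariant factors (x - 5)^2. Hence A and B are similar.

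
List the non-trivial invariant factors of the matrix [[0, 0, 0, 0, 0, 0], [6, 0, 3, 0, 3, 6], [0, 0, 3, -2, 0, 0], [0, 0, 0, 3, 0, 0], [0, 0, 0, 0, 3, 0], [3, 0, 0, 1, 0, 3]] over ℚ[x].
x - 3, x(x - 3), x(x - 3)^2

The Jordan structure of A has elementary divisors x, x, (x - 3)^2, (x - 3), (x - 3). Arranging the block sizes at each eigenvalue in decreasing order and taking row products gives the invariant factors.

Invariant factors (smallest first, each dividing the next): x - 3, x(x - 3), x(x - 3)^2.

Check: the last factor x(x - 3)^2 is the minimal polynomial, and the product x^2(x - 3)^4 is the characteristic polynomial.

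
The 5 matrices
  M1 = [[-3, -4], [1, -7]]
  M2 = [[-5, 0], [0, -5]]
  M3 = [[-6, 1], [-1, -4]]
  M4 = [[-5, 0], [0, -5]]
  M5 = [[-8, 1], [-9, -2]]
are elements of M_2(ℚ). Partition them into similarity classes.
2 classes: {M1, M3, M5}, {M2, M4}

Characteristic polynomials: χ_{M1} = (x + 5)^2, χ_{M2} = (x + 5)^2, χ_{M3} = (x + 5)^2, χ_{M4} = (x + 5)^2, χ_{M5} = (x + 5)^2.

{M1, M3, M5}: invariant factors (x + 5)^2.

{M2, M4}: invariant factors x + 5, x + 5.

Matrices are similar if and only if their invariant-factor lists agree; the partition into similarity classes is {M1, M3, M5}, {M2, M4}.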